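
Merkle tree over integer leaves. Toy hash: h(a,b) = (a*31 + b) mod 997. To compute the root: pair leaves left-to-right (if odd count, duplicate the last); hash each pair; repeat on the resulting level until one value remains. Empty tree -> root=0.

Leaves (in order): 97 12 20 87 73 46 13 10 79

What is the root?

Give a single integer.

L0: [97, 12, 20, 87, 73, 46, 13, 10, 79]
L1: h(97,12)=(97*31+12)%997=28 h(20,87)=(20*31+87)%997=707 h(73,46)=(73*31+46)%997=315 h(13,10)=(13*31+10)%997=413 h(79,79)=(79*31+79)%997=534 -> [28, 707, 315, 413, 534]
L2: h(28,707)=(28*31+707)%997=578 h(315,413)=(315*31+413)%997=208 h(534,534)=(534*31+534)%997=139 -> [578, 208, 139]
L3: h(578,208)=(578*31+208)%997=180 h(139,139)=(139*31+139)%997=460 -> [180, 460]
L4: h(180,460)=(180*31+460)%997=58 -> [58]

Answer: 58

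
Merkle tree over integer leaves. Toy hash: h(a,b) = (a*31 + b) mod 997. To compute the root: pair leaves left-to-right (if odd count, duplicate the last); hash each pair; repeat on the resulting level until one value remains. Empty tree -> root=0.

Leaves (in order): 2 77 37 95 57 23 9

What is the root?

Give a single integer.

L0: [2, 77, 37, 95, 57, 23, 9]
L1: h(2,77)=(2*31+77)%997=139 h(37,95)=(37*31+95)%997=245 h(57,23)=(57*31+23)%997=793 h(9,9)=(9*31+9)%997=288 -> [139, 245, 793, 288]
L2: h(139,245)=(139*31+245)%997=566 h(793,288)=(793*31+288)%997=943 -> [566, 943]
L3: h(566,943)=(566*31+943)%997=543 -> [543]

Answer: 543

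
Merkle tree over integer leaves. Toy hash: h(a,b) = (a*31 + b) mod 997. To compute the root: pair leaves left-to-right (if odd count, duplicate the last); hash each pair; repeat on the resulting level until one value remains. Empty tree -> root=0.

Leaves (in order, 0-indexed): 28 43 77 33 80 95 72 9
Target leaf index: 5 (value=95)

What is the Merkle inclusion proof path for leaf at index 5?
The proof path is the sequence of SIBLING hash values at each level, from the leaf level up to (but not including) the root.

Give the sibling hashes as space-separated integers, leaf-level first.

L0 (leaves): [28, 43, 77, 33, 80, 95, 72, 9], target index=5
L1: h(28,43)=(28*31+43)%997=911 [pair 0] h(77,33)=(77*31+33)%997=426 [pair 1] h(80,95)=(80*31+95)%997=581 [pair 2] h(72,9)=(72*31+9)%997=247 [pair 3] -> [911, 426, 581, 247]
  Sibling for proof at L0: 80
L2: h(911,426)=(911*31+426)%997=751 [pair 0] h(581,247)=(581*31+247)%997=312 [pair 1] -> [751, 312]
  Sibling for proof at L1: 247
L3: h(751,312)=(751*31+312)%997=662 [pair 0] -> [662]
  Sibling for proof at L2: 751
Root: 662
Proof path (sibling hashes from leaf to root): [80, 247, 751]

Answer: 80 247 751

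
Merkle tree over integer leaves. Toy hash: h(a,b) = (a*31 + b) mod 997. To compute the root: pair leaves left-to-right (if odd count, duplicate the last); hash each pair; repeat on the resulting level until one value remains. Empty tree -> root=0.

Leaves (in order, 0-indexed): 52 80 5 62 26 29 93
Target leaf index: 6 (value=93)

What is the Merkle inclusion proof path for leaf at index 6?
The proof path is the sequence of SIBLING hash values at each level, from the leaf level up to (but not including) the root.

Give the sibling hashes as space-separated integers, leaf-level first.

L0 (leaves): [52, 80, 5, 62, 26, 29, 93], target index=6
L1: h(52,80)=(52*31+80)%997=695 [pair 0] h(5,62)=(5*31+62)%997=217 [pair 1] h(26,29)=(26*31+29)%997=835 [pair 2] h(93,93)=(93*31+93)%997=982 [pair 3] -> [695, 217, 835, 982]
  Sibling for proof at L0: 93
L2: h(695,217)=(695*31+217)%997=825 [pair 0] h(835,982)=(835*31+982)%997=945 [pair 1] -> [825, 945]
  Sibling for proof at L1: 835
L3: h(825,945)=(825*31+945)%997=598 [pair 0] -> [598]
  Sibling for proof at L2: 825
Root: 598
Proof path (sibling hashes from leaf to root): [93, 835, 825]

Answer: 93 835 825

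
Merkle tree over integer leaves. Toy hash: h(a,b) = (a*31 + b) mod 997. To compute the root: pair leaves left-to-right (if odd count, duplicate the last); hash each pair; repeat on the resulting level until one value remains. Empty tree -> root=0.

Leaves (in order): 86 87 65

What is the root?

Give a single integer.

L0: [86, 87, 65]
L1: h(86,87)=(86*31+87)%997=759 h(65,65)=(65*31+65)%997=86 -> [759, 86]
L2: h(759,86)=(759*31+86)%997=684 -> [684]

Answer: 684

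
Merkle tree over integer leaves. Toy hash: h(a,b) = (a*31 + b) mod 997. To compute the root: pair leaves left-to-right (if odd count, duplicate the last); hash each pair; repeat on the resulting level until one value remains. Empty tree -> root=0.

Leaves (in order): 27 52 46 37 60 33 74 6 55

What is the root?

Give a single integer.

Answer: 886

Derivation:
L0: [27, 52, 46, 37, 60, 33, 74, 6, 55]
L1: h(27,52)=(27*31+52)%997=889 h(46,37)=(46*31+37)%997=466 h(60,33)=(60*31+33)%997=896 h(74,6)=(74*31+6)%997=306 h(55,55)=(55*31+55)%997=763 -> [889, 466, 896, 306, 763]
L2: h(889,466)=(889*31+466)%997=109 h(896,306)=(896*31+306)%997=166 h(763,763)=(763*31+763)%997=488 -> [109, 166, 488]
L3: h(109,166)=(109*31+166)%997=554 h(488,488)=(488*31+488)%997=661 -> [554, 661]
L4: h(554,661)=(554*31+661)%997=886 -> [886]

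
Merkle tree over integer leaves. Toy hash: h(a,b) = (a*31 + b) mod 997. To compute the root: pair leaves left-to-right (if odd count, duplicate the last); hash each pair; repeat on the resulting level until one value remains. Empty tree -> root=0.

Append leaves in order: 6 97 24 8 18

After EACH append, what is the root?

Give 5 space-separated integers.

Answer: 6 283 568 552 649

Derivation:
After append 6 (leaves=[6]):
  L0: [6]
  root=6
After append 97 (leaves=[6, 97]):
  L0: [6, 97]
  L1: h(6,97)=(6*31+97)%997=283 -> [283]
  root=283
After append 24 (leaves=[6, 97, 24]):
  L0: [6, 97, 24]
  L1: h(6,97)=(6*31+97)%997=283 h(24,24)=(24*31+24)%997=768 -> [283, 768]
  L2: h(283,768)=(283*31+768)%997=568 -> [568]
  root=568
After append 8 (leaves=[6, 97, 24, 8]):
  L0: [6, 97, 24, 8]
  L1: h(6,97)=(6*31+97)%997=283 h(24,8)=(24*31+8)%997=752 -> [283, 752]
  L2: h(283,752)=(283*31+752)%997=552 -> [552]
  root=552
After append 18 (leaves=[6, 97, 24, 8, 18]):
  L0: [6, 97, 24, 8, 18]
  L1: h(6,97)=(6*31+97)%997=283 h(24,8)=(24*31+8)%997=752 h(18,18)=(18*31+18)%997=576 -> [283, 752, 576]
  L2: h(283,752)=(283*31+752)%997=552 h(576,576)=(576*31+576)%997=486 -> [552, 486]
  L3: h(552,486)=(552*31+486)%997=649 -> [649]
  root=649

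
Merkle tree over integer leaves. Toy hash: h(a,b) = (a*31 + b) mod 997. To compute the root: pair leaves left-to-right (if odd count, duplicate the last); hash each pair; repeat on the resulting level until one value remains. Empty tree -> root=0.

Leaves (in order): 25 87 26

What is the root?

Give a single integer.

Answer: 635

Derivation:
L0: [25, 87, 26]
L1: h(25,87)=(25*31+87)%997=862 h(26,26)=(26*31+26)%997=832 -> [862, 832]
L2: h(862,832)=(862*31+832)%997=635 -> [635]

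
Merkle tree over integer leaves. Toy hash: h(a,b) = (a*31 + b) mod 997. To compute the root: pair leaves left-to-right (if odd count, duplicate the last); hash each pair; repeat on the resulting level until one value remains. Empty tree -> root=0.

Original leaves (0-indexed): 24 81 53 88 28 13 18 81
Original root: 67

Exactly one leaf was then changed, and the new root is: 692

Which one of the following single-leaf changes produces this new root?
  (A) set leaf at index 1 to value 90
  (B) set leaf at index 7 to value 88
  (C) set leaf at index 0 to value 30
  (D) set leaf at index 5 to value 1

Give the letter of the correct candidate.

Answer: D

Derivation:
Original leaves: [24, 81, 53, 88, 28, 13, 18, 81]
Target new root: 692
Try each candidate change and compute the resulting root:
Candidate A: set leaf[1] = 90 -> leaves = [24, 90, 53, 88, 28, 13, 18, 81]
  L0: [24, 90, 53, 88, 28, 13, 18, 81]
  L1: h(24,90)=(24*31+90)%997=834 h(53,88)=(53*31+88)%997=734 h(28,13)=(28*31+13)%997=881 h(18,81)=(18*31+81)%997=639 -> [834, 734, 881, 639]
  L2: h(834,734)=(834*31+734)%997=666 h(881,639)=(881*31+639)%997=34 -> [666, 34]
  L3: h(666,34)=(666*31+34)%997=740 -> [740]
  root = 740 != target 692
Candidate B: set leaf[7] = 88 -> leaves = [24, 81, 53, 88, 28, 13, 18, 88]
  L0: [24, 81, 53, 88, 28, 13, 18, 88]
  L1: h(24,81)=(24*31+81)%997=825 h(53,88)=(53*31+88)%997=734 h(28,13)=(28*31+13)%997=881 h(18,88)=(18*31+88)%997=646 -> [825, 734, 881, 646]
  L2: h(825,734)=(825*31+734)%997=387 h(881,646)=(881*31+646)%997=41 -> [387, 41]
  L3: h(387,41)=(387*31+41)%997=74 -> [74]
  root = 74 != target 692
Candidate C: set leaf[0] = 30 -> leaves = [30, 81, 53, 88, 28, 13, 18, 81]
  L0: [30, 81, 53, 88, 28, 13, 18, 81]
  L1: h(30,81)=(30*31+81)%997=14 h(53,88)=(53*31+88)%997=734 h(28,13)=(28*31+13)%997=881 h(18,81)=(18*31+81)%997=639 -> [14, 734, 881, 639]
  L2: h(14,734)=(14*31+734)%997=171 h(881,639)=(881*31+639)%997=34 -> [171, 34]
  L3: h(171,34)=(171*31+34)%997=350 -> [350]
  root = 350 != target 692
Candidate D: set leaf[5] = 1 -> leaves = [24, 81, 53, 88, 28, 1, 18, 81]
  L0: [24, 81, 53, 88, 28, 1, 18, 81]
  L1: h(24,81)=(24*31+81)%997=825 h(53,88)=(53*31+88)%997=734 h(28,1)=(28*31+1)%997=869 h(18,81)=(18*31+81)%997=639 -> [825, 734, 869, 639]
  L2: h(825,734)=(825*31+734)%997=387 h(869,639)=(869*31+639)%997=659 -> [387, 659]
  L3: h(387,659)=(387*31+659)%997=692 -> [692]
  root = 692 == target 692  ** MATCH **
Candidate D produces the target root.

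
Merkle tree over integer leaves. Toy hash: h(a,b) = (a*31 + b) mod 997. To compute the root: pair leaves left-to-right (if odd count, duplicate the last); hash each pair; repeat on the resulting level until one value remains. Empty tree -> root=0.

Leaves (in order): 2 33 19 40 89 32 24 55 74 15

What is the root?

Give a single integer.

L0: [2, 33, 19, 40, 89, 32, 24, 55, 74, 15]
L1: h(2,33)=(2*31+33)%997=95 h(19,40)=(19*31+40)%997=629 h(89,32)=(89*31+32)%997=797 h(24,55)=(24*31+55)%997=799 h(74,15)=(74*31+15)%997=315 -> [95, 629, 797, 799, 315]
L2: h(95,629)=(95*31+629)%997=583 h(797,799)=(797*31+799)%997=581 h(315,315)=(315*31+315)%997=110 -> [583, 581, 110]
L3: h(583,581)=(583*31+581)%997=708 h(110,110)=(110*31+110)%997=529 -> [708, 529]
L4: h(708,529)=(708*31+529)%997=543 -> [543]

Answer: 543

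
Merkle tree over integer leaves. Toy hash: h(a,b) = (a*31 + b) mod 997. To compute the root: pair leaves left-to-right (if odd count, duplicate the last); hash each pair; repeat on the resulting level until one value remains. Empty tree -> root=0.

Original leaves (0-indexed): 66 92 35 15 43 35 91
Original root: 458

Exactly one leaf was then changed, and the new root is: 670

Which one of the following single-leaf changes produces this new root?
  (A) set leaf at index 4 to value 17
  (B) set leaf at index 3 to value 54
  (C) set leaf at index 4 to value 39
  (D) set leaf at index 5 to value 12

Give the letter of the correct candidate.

Original leaves: [66, 92, 35, 15, 43, 35, 91]
Target new root: 670
Try each candidate change and compute the resulting root:
Candidate A: set leaf[4] = 17 -> leaves = [66, 92, 35, 15, 17, 35, 91]
  L0: [66, 92, 35, 15, 17, 35, 91]
  L1: h(66,92)=(66*31+92)%997=144 h(35,15)=(35*31+15)%997=103 h(17,35)=(17*31+35)%997=562 h(91,91)=(91*31+91)%997=918 -> [144, 103, 562, 918]
  L2: h(144,103)=(144*31+103)%997=579 h(562,918)=(562*31+918)%997=394 -> [579, 394]
  L3: h(579,394)=(579*31+394)%997=397 -> [397]
  root = 397 != target 670
Candidate B: set leaf[3] = 54 -> leaves = [66, 92, 35, 54, 43, 35, 91]
  L0: [66, 92, 35, 54, 43, 35, 91]
  L1: h(66,92)=(66*31+92)%997=144 h(35,54)=(35*31+54)%997=142 h(43,35)=(43*31+35)%997=371 h(91,91)=(91*31+91)%997=918 -> [144, 142, 371, 918]
  L2: h(144,142)=(144*31+142)%997=618 h(371,918)=(371*31+918)%997=455 -> [618, 455]
  L3: h(618,455)=(618*31+455)%997=670 -> [670]
  root = 670 == target 670  ** MATCH **
Candidate C: set leaf[4] = 39 -> leaves = [66, 92, 35, 15, 39, 35, 91]
  L0: [66, 92, 35, 15, 39, 35, 91]
  L1: h(66,92)=(66*31+92)%997=144 h(35,15)=(35*31+15)%997=103 h(39,35)=(39*31+35)%997=247 h(91,91)=(91*31+91)%997=918 -> [144, 103, 247, 918]
  L2: h(144,103)=(144*31+103)%997=579 h(247,918)=(247*31+918)%997=599 -> [579, 599]
  L3: h(579,599)=(579*31+599)%997=602 -> [602]
  root = 602 != target 670
Candidate D: set leaf[5] = 12 -> leaves = [66, 92, 35, 15, 43, 12, 91]
  L0: [66, 92, 35, 15, 43, 12, 91]
  L1: h(66,92)=(66*31+92)%997=144 h(35,15)=(35*31+15)%997=103 h(43,12)=(43*31+12)%997=348 h(91,91)=(91*31+91)%997=918 -> [144, 103, 348, 918]
  L2: h(144,103)=(144*31+103)%997=579 h(348,918)=(348*31+918)%997=739 -> [579, 739]
  L3: h(579,739)=(579*31+739)%997=742 -> [742]
  root = 742 != target 670
Candidate B produces the target root.

Answer: B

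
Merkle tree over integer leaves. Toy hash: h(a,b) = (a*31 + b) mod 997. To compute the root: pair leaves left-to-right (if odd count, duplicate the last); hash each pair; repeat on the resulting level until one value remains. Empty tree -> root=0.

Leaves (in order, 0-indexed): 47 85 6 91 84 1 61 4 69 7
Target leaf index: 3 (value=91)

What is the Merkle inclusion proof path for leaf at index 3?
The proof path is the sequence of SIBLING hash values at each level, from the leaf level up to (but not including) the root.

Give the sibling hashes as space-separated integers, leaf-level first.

Answer: 6 545 896 116

Derivation:
L0 (leaves): [47, 85, 6, 91, 84, 1, 61, 4, 69, 7], target index=3
L1: h(47,85)=(47*31+85)%997=545 [pair 0] h(6,91)=(6*31+91)%997=277 [pair 1] h(84,1)=(84*31+1)%997=611 [pair 2] h(61,4)=(61*31+4)%997=898 [pair 3] h(69,7)=(69*31+7)%997=152 [pair 4] -> [545, 277, 611, 898, 152]
  Sibling for proof at L0: 6
L2: h(545,277)=(545*31+277)%997=223 [pair 0] h(611,898)=(611*31+898)%997=896 [pair 1] h(152,152)=(152*31+152)%997=876 [pair 2] -> [223, 896, 876]
  Sibling for proof at L1: 545
L3: h(223,896)=(223*31+896)%997=830 [pair 0] h(876,876)=(876*31+876)%997=116 [pair 1] -> [830, 116]
  Sibling for proof at L2: 896
L4: h(830,116)=(830*31+116)%997=921 [pair 0] -> [921]
  Sibling for proof at L3: 116
Root: 921
Proof path (sibling hashes from leaf to root): [6, 545, 896, 116]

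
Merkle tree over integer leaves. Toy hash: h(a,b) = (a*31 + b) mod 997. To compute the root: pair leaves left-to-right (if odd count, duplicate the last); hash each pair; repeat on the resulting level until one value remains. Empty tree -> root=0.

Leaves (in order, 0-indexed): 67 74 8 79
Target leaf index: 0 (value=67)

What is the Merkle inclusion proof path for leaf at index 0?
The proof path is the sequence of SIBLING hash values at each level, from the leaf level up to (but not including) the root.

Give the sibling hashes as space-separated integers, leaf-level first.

L0 (leaves): [67, 74, 8, 79], target index=0
L1: h(67,74)=(67*31+74)%997=157 [pair 0] h(8,79)=(8*31+79)%997=327 [pair 1] -> [157, 327]
  Sibling for proof at L0: 74
L2: h(157,327)=(157*31+327)%997=209 [pair 0] -> [209]
  Sibling for proof at L1: 327
Root: 209
Proof path (sibling hashes from leaf to root): [74, 327]

Answer: 74 327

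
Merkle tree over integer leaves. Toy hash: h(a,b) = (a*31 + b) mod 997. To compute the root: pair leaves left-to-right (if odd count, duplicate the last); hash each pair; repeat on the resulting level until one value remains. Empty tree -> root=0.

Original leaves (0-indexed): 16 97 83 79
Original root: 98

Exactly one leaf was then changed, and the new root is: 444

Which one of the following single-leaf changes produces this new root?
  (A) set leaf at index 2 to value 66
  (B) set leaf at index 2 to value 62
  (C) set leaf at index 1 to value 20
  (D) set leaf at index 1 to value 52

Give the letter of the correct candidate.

Original leaves: [16, 97, 83, 79]
Target new root: 444
Try each candidate change and compute the resulting root:
Candidate A: set leaf[2] = 66 -> leaves = [16, 97, 66, 79]
  L0: [16, 97, 66, 79]
  L1: h(16,97)=(16*31+97)%997=593 h(66,79)=(66*31+79)%997=131 -> [593, 131]
  L2: h(593,131)=(593*31+131)%997=568 -> [568]
  root = 568 != target 444
Candidate B: set leaf[2] = 62 -> leaves = [16, 97, 62, 79]
  L0: [16, 97, 62, 79]
  L1: h(16,97)=(16*31+97)%997=593 h(62,79)=(62*31+79)%997=7 -> [593, 7]
  L2: h(593,7)=(593*31+7)%997=444 -> [444]
  root = 444 == target 444  ** MATCH **
Candidate C: set leaf[1] = 20 -> leaves = [16, 20, 83, 79]
  L0: [16, 20, 83, 79]
  L1: h(16,20)=(16*31+20)%997=516 h(83,79)=(83*31+79)%997=658 -> [516, 658]
  L2: h(516,658)=(516*31+658)%997=702 -> [702]
  root = 702 != target 444
Candidate D: set leaf[1] = 52 -> leaves = [16, 52, 83, 79]
  L0: [16, 52, 83, 79]
  L1: h(16,52)=(16*31+52)%997=548 h(83,79)=(83*31+79)%997=658 -> [548, 658]
  L2: h(548,658)=(548*31+658)%997=697 -> [697]
  root = 697 != target 444
Candidate B produces the target root.

Answer: B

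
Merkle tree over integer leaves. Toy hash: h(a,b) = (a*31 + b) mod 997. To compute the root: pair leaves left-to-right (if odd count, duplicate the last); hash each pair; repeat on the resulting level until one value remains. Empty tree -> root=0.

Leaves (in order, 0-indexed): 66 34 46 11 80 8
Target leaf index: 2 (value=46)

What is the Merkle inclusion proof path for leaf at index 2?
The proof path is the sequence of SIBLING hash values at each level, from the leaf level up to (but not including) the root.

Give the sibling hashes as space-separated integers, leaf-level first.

L0 (leaves): [66, 34, 46, 11, 80, 8], target index=2
L1: h(66,34)=(66*31+34)%997=86 [pair 0] h(46,11)=(46*31+11)%997=440 [pair 1] h(80,8)=(80*31+8)%997=494 [pair 2] -> [86, 440, 494]
  Sibling for proof at L0: 11
L2: h(86,440)=(86*31+440)%997=115 [pair 0] h(494,494)=(494*31+494)%997=853 [pair 1] -> [115, 853]
  Sibling for proof at L1: 86
L3: h(115,853)=(115*31+853)%997=430 [pair 0] -> [430]
  Sibling for proof at L2: 853
Root: 430
Proof path (sibling hashes from leaf to root): [11, 86, 853]

Answer: 11 86 853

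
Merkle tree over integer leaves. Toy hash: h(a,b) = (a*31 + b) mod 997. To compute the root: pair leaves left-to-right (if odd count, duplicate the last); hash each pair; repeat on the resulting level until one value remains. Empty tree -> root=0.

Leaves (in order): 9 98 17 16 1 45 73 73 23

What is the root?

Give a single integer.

Answer: 216

Derivation:
L0: [9, 98, 17, 16, 1, 45, 73, 73, 23]
L1: h(9,98)=(9*31+98)%997=377 h(17,16)=(17*31+16)%997=543 h(1,45)=(1*31+45)%997=76 h(73,73)=(73*31+73)%997=342 h(23,23)=(23*31+23)%997=736 -> [377, 543, 76, 342, 736]
L2: h(377,543)=(377*31+543)%997=266 h(76,342)=(76*31+342)%997=704 h(736,736)=(736*31+736)%997=621 -> [266, 704, 621]
L3: h(266,704)=(266*31+704)%997=974 h(621,621)=(621*31+621)%997=929 -> [974, 929]
L4: h(974,929)=(974*31+929)%997=216 -> [216]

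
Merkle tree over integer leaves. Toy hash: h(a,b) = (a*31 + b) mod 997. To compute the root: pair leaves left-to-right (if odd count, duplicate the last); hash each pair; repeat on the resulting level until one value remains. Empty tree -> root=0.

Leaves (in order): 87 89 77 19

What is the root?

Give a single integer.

L0: [87, 89, 77, 19]
L1: h(87,89)=(87*31+89)%997=792 h(77,19)=(77*31+19)%997=412 -> [792, 412]
L2: h(792,412)=(792*31+412)%997=39 -> [39]

Answer: 39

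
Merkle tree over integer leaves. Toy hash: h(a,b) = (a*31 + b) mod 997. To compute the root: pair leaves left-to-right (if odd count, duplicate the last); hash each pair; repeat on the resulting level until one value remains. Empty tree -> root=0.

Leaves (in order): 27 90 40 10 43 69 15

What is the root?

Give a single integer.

Answer: 467

Derivation:
L0: [27, 90, 40, 10, 43, 69, 15]
L1: h(27,90)=(27*31+90)%997=927 h(40,10)=(40*31+10)%997=253 h(43,69)=(43*31+69)%997=405 h(15,15)=(15*31+15)%997=480 -> [927, 253, 405, 480]
L2: h(927,253)=(927*31+253)%997=77 h(405,480)=(405*31+480)%997=74 -> [77, 74]
L3: h(77,74)=(77*31+74)%997=467 -> [467]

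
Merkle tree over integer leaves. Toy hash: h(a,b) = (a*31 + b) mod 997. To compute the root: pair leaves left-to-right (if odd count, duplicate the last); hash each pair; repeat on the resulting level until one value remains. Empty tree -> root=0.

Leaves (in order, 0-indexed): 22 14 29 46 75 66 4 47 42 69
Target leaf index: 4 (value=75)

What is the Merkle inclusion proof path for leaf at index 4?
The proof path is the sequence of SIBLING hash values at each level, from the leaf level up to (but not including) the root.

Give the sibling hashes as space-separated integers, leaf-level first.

Answer: 66 171 587 128

Derivation:
L0 (leaves): [22, 14, 29, 46, 75, 66, 4, 47, 42, 69], target index=4
L1: h(22,14)=(22*31+14)%997=696 [pair 0] h(29,46)=(29*31+46)%997=945 [pair 1] h(75,66)=(75*31+66)%997=397 [pair 2] h(4,47)=(4*31+47)%997=171 [pair 3] h(42,69)=(42*31+69)%997=374 [pair 4] -> [696, 945, 397, 171, 374]
  Sibling for proof at L0: 66
L2: h(696,945)=(696*31+945)%997=587 [pair 0] h(397,171)=(397*31+171)%997=514 [pair 1] h(374,374)=(374*31+374)%997=4 [pair 2] -> [587, 514, 4]
  Sibling for proof at L1: 171
L3: h(587,514)=(587*31+514)%997=765 [pair 0] h(4,4)=(4*31+4)%997=128 [pair 1] -> [765, 128]
  Sibling for proof at L2: 587
L4: h(765,128)=(765*31+128)%997=912 [pair 0] -> [912]
  Sibling for proof at L3: 128
Root: 912
Proof path (sibling hashes from leaf to root): [66, 171, 587, 128]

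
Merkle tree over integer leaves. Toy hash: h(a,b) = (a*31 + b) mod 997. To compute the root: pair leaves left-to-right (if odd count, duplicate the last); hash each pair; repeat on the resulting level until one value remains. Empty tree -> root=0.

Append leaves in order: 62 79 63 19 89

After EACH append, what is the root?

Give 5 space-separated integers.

After append 62 (leaves=[62]):
  L0: [62]
  root=62
After append 79 (leaves=[62, 79]):
  L0: [62, 79]
  L1: h(62,79)=(62*31+79)%997=7 -> [7]
  root=7
After append 63 (leaves=[62, 79, 63]):
  L0: [62, 79, 63]
  L1: h(62,79)=(62*31+79)%997=7 h(63,63)=(63*31+63)%997=22 -> [7, 22]
  L2: h(7,22)=(7*31+22)%997=239 -> [239]
  root=239
After append 19 (leaves=[62, 79, 63, 19]):
  L0: [62, 79, 63, 19]
  L1: h(62,79)=(62*31+79)%997=7 h(63,19)=(63*31+19)%997=975 -> [7, 975]
  L2: h(7,975)=(7*31+975)%997=195 -> [195]
  root=195
After append 89 (leaves=[62, 79, 63, 19, 89]):
  L0: [62, 79, 63, 19, 89]
  L1: h(62,79)=(62*31+79)%997=7 h(63,19)=(63*31+19)%997=975 h(89,89)=(89*31+89)%997=854 -> [7, 975, 854]
  L2: h(7,975)=(7*31+975)%997=195 h(854,854)=(854*31+854)%997=409 -> [195, 409]
  L3: h(195,409)=(195*31+409)%997=472 -> [472]
  root=472

Answer: 62 7 239 195 472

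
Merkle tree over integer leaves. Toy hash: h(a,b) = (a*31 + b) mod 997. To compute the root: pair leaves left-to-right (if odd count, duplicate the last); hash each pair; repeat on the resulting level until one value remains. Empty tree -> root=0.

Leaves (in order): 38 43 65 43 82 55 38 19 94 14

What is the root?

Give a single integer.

L0: [38, 43, 65, 43, 82, 55, 38, 19, 94, 14]
L1: h(38,43)=(38*31+43)%997=224 h(65,43)=(65*31+43)%997=64 h(82,55)=(82*31+55)%997=603 h(38,19)=(38*31+19)%997=200 h(94,14)=(94*31+14)%997=934 -> [224, 64, 603, 200, 934]
L2: h(224,64)=(224*31+64)%997=29 h(603,200)=(603*31+200)%997=947 h(934,934)=(934*31+934)%997=975 -> [29, 947, 975]
L3: h(29,947)=(29*31+947)%997=849 h(975,975)=(975*31+975)%997=293 -> [849, 293]
L4: h(849,293)=(849*31+293)%997=690 -> [690]

Answer: 690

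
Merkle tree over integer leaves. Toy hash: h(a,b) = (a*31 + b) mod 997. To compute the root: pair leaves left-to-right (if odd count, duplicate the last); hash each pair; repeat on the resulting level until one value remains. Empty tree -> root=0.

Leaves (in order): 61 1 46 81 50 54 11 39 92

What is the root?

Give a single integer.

L0: [61, 1, 46, 81, 50, 54, 11, 39, 92]
L1: h(61,1)=(61*31+1)%997=895 h(46,81)=(46*31+81)%997=510 h(50,54)=(50*31+54)%997=607 h(11,39)=(11*31+39)%997=380 h(92,92)=(92*31+92)%997=950 -> [895, 510, 607, 380, 950]
L2: h(895,510)=(895*31+510)%997=339 h(607,380)=(607*31+380)%997=254 h(950,950)=(950*31+950)%997=490 -> [339, 254, 490]
L3: h(339,254)=(339*31+254)%997=793 h(490,490)=(490*31+490)%997=725 -> [793, 725]
L4: h(793,725)=(793*31+725)%997=383 -> [383]

Answer: 383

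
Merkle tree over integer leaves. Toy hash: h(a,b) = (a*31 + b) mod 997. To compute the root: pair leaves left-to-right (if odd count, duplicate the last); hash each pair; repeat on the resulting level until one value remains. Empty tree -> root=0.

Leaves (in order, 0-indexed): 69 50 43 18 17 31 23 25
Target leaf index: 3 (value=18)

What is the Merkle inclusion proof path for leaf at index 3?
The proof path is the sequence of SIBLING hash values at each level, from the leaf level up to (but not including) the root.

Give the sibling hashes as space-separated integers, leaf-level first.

L0 (leaves): [69, 50, 43, 18, 17, 31, 23, 25], target index=3
L1: h(69,50)=(69*31+50)%997=195 [pair 0] h(43,18)=(43*31+18)%997=354 [pair 1] h(17,31)=(17*31+31)%997=558 [pair 2] h(23,25)=(23*31+25)%997=738 [pair 3] -> [195, 354, 558, 738]
  Sibling for proof at L0: 43
L2: h(195,354)=(195*31+354)%997=417 [pair 0] h(558,738)=(558*31+738)%997=90 [pair 1] -> [417, 90]
  Sibling for proof at L1: 195
L3: h(417,90)=(417*31+90)%997=56 [pair 0] -> [56]
  Sibling for proof at L2: 90
Root: 56
Proof path (sibling hashes from leaf to root): [43, 195, 90]

Answer: 43 195 90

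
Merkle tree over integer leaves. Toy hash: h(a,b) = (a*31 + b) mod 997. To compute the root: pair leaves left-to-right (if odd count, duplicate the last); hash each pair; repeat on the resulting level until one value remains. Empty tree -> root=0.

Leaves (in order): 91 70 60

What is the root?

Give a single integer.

L0: [91, 70, 60]
L1: h(91,70)=(91*31+70)%997=897 h(60,60)=(60*31+60)%997=923 -> [897, 923]
L2: h(897,923)=(897*31+923)%997=814 -> [814]

Answer: 814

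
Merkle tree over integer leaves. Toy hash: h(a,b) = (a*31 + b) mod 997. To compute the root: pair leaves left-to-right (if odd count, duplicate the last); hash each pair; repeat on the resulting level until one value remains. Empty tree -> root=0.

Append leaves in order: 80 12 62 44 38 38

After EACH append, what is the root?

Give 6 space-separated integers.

After append 80 (leaves=[80]):
  L0: [80]
  root=80
After append 12 (leaves=[80, 12]):
  L0: [80, 12]
  L1: h(80,12)=(80*31+12)%997=498 -> [498]
  root=498
After append 62 (leaves=[80, 12, 62]):
  L0: [80, 12, 62]
  L1: h(80,12)=(80*31+12)%997=498 h(62,62)=(62*31+62)%997=987 -> [498, 987]
  L2: h(498,987)=(498*31+987)%997=473 -> [473]
  root=473
After append 44 (leaves=[80, 12, 62, 44]):
  L0: [80, 12, 62, 44]
  L1: h(80,12)=(80*31+12)%997=498 h(62,44)=(62*31+44)%997=969 -> [498, 969]
  L2: h(498,969)=(498*31+969)%997=455 -> [455]
  root=455
After append 38 (leaves=[80, 12, 62, 44, 38]):
  L0: [80, 12, 62, 44, 38]
  L1: h(80,12)=(80*31+12)%997=498 h(62,44)=(62*31+44)%997=969 h(38,38)=(38*31+38)%997=219 -> [498, 969, 219]
  L2: h(498,969)=(498*31+969)%997=455 h(219,219)=(219*31+219)%997=29 -> [455, 29]
  L3: h(455,29)=(455*31+29)%997=176 -> [176]
  root=176
After append 38 (leaves=[80, 12, 62, 44, 38, 38]):
  L0: [80, 12, 62, 44, 38, 38]
  L1: h(80,12)=(80*31+12)%997=498 h(62,44)=(62*31+44)%997=969 h(38,38)=(38*31+38)%997=219 -> [498, 969, 219]
  L2: h(498,969)=(498*31+969)%997=455 h(219,219)=(219*31+219)%997=29 -> [455, 29]
  L3: h(455,29)=(455*31+29)%997=176 -> [176]
  root=176

Answer: 80 498 473 455 176 176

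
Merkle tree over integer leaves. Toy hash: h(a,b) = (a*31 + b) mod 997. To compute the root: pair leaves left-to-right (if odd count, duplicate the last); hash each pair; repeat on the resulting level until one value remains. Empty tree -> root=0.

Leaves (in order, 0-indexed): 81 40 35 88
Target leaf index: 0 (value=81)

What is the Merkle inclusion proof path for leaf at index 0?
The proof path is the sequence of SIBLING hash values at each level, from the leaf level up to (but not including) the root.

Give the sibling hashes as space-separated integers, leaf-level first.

Answer: 40 176

Derivation:
L0 (leaves): [81, 40, 35, 88], target index=0
L1: h(81,40)=(81*31+40)%997=557 [pair 0] h(35,88)=(35*31+88)%997=176 [pair 1] -> [557, 176]
  Sibling for proof at L0: 40
L2: h(557,176)=(557*31+176)%997=494 [pair 0] -> [494]
  Sibling for proof at L1: 176
Root: 494
Proof path (sibling hashes from leaf to root): [40, 176]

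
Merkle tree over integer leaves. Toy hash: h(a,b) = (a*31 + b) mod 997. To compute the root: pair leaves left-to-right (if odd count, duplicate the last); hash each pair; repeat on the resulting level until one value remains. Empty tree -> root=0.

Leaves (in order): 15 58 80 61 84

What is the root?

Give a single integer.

L0: [15, 58, 80, 61, 84]
L1: h(15,58)=(15*31+58)%997=523 h(80,61)=(80*31+61)%997=547 h(84,84)=(84*31+84)%997=694 -> [523, 547, 694]
L2: h(523,547)=(523*31+547)%997=808 h(694,694)=(694*31+694)%997=274 -> [808, 274]
L3: h(808,274)=(808*31+274)%997=397 -> [397]

Answer: 397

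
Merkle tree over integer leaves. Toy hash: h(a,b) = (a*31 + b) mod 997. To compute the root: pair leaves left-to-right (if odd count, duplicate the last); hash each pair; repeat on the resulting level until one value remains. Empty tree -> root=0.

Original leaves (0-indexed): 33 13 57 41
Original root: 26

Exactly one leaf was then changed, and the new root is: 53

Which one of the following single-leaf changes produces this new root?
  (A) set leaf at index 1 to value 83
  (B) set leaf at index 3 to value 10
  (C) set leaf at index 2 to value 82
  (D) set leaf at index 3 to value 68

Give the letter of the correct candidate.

Answer: D

Derivation:
Original leaves: [33, 13, 57, 41]
Target new root: 53
Try each candidate change and compute the resulting root:
Candidate A: set leaf[1] = 83 -> leaves = [33, 83, 57, 41]
  L0: [33, 83, 57, 41]
  L1: h(33,83)=(33*31+83)%997=109 h(57,41)=(57*31+41)%997=811 -> [109, 811]
  L2: h(109,811)=(109*31+811)%997=202 -> [202]
  root = 202 != target 53
Candidate B: set leaf[3] = 10 -> leaves = [33, 13, 57, 10]
  L0: [33, 13, 57, 10]
  L1: h(33,13)=(33*31+13)%997=39 h(57,10)=(57*31+10)%997=780 -> [39, 780]
  L2: h(39,780)=(39*31+780)%997=992 -> [992]
  root = 992 != target 53
Candidate C: set leaf[2] = 82 -> leaves = [33, 13, 82, 41]
  L0: [33, 13, 82, 41]
  L1: h(33,13)=(33*31+13)%997=39 h(82,41)=(82*31+41)%997=589 -> [39, 589]
  L2: h(39,589)=(39*31+589)%997=801 -> [801]
  root = 801 != target 53
Candidate D: set leaf[3] = 68 -> leaves = [33, 13, 57, 68]
  L0: [33, 13, 57, 68]
  L1: h(33,13)=(33*31+13)%997=39 h(57,68)=(57*31+68)%997=838 -> [39, 838]
  L2: h(39,838)=(39*31+838)%997=53 -> [53]
  root = 53 == target 53  ** MATCH **
Candidate D produces the target root.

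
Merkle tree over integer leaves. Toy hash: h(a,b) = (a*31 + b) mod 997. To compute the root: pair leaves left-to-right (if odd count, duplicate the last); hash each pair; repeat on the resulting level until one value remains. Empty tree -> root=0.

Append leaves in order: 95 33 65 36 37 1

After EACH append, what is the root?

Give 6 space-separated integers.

After append 95 (leaves=[95]):
  L0: [95]
  root=95
After append 33 (leaves=[95, 33]):
  L0: [95, 33]
  L1: h(95,33)=(95*31+33)%997=984 -> [984]
  root=984
After append 65 (leaves=[95, 33, 65]):
  L0: [95, 33, 65]
  L1: h(95,33)=(95*31+33)%997=984 h(65,65)=(65*31+65)%997=86 -> [984, 86]
  L2: h(984,86)=(984*31+86)%997=680 -> [680]
  root=680
After append 36 (leaves=[95, 33, 65, 36]):
  L0: [95, 33, 65, 36]
  L1: h(95,33)=(95*31+33)%997=984 h(65,36)=(65*31+36)%997=57 -> [984, 57]
  L2: h(984,57)=(984*31+57)%997=651 -> [651]
  root=651
After append 37 (leaves=[95, 33, 65, 36, 37]):
  L0: [95, 33, 65, 36, 37]
  L1: h(95,33)=(95*31+33)%997=984 h(65,36)=(65*31+36)%997=57 h(37,37)=(37*31+37)%997=187 -> [984, 57, 187]
  L2: h(984,57)=(984*31+57)%997=651 h(187,187)=(187*31+187)%997=2 -> [651, 2]
  L3: h(651,2)=(651*31+2)%997=243 -> [243]
  root=243
After append 1 (leaves=[95, 33, 65, 36, 37, 1]):
  L0: [95, 33, 65, 36, 37, 1]
  L1: h(95,33)=(95*31+33)%997=984 h(65,36)=(65*31+36)%997=57 h(37,1)=(37*31+1)%997=151 -> [984, 57, 151]
  L2: h(984,57)=(984*31+57)%997=651 h(151,151)=(151*31+151)%997=844 -> [651, 844]
  L3: h(651,844)=(651*31+844)%997=88 -> [88]
  root=88

Answer: 95 984 680 651 243 88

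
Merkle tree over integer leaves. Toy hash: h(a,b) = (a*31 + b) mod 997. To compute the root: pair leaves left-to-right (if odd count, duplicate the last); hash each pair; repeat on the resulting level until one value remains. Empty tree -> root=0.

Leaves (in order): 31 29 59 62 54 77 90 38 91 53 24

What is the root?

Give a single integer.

L0: [31, 29, 59, 62, 54, 77, 90, 38, 91, 53, 24]
L1: h(31,29)=(31*31+29)%997=990 h(59,62)=(59*31+62)%997=894 h(54,77)=(54*31+77)%997=754 h(90,38)=(90*31+38)%997=834 h(91,53)=(91*31+53)%997=880 h(24,24)=(24*31+24)%997=768 -> [990, 894, 754, 834, 880, 768]
L2: h(990,894)=(990*31+894)%997=677 h(754,834)=(754*31+834)%997=280 h(880,768)=(880*31+768)%997=132 -> [677, 280, 132]
L3: h(677,280)=(677*31+280)%997=330 h(132,132)=(132*31+132)%997=236 -> [330, 236]
L4: h(330,236)=(330*31+236)%997=496 -> [496]

Answer: 496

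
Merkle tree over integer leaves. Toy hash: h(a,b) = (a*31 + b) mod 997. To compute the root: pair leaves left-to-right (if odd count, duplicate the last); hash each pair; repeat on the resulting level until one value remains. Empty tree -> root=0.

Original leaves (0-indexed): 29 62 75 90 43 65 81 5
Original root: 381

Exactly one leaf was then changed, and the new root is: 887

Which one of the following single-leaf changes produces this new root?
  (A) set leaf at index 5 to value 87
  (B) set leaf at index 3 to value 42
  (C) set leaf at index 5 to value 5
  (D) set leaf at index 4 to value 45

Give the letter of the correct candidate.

Answer: B

Derivation:
Original leaves: [29, 62, 75, 90, 43, 65, 81, 5]
Target new root: 887
Try each candidate change and compute the resulting root:
Candidate A: set leaf[5] = 87 -> leaves = [29, 62, 75, 90, 43, 87, 81, 5]
  L0: [29, 62, 75, 90, 43, 87, 81, 5]
  L1: h(29,62)=(29*31+62)%997=961 h(75,90)=(75*31+90)%997=421 h(43,87)=(43*31+87)%997=423 h(81,5)=(81*31+5)%997=522 -> [961, 421, 423, 522]
  L2: h(961,421)=(961*31+421)%997=302 h(423,522)=(423*31+522)%997=674 -> [302, 674]
  L3: h(302,674)=(302*31+674)%997=66 -> [66]
  root = 66 != target 887
Candidate B: set leaf[3] = 42 -> leaves = [29, 62, 75, 42, 43, 65, 81, 5]
  L0: [29, 62, 75, 42, 43, 65, 81, 5]
  L1: h(29,62)=(29*31+62)%997=961 h(75,42)=(75*31+42)%997=373 h(43,65)=(43*31+65)%997=401 h(81,5)=(81*31+5)%997=522 -> [961, 373, 401, 522]
  L2: h(961,373)=(961*31+373)%997=254 h(401,522)=(401*31+522)%997=989 -> [254, 989]
  L3: h(254,989)=(254*31+989)%997=887 -> [887]
  root = 887 == target 887  ** MATCH **
Candidate C: set leaf[5] = 5 -> leaves = [29, 62, 75, 90, 43, 5, 81, 5]
  L0: [29, 62, 75, 90, 43, 5, 81, 5]
  L1: h(29,62)=(29*31+62)%997=961 h(75,90)=(75*31+90)%997=421 h(43,5)=(43*31+5)%997=341 h(81,5)=(81*31+5)%997=522 -> [961, 421, 341, 522]
  L2: h(961,421)=(961*31+421)%997=302 h(341,522)=(341*31+522)%997=126 -> [302, 126]
  L3: h(302,126)=(302*31+126)%997=515 -> [515]
  root = 515 != target 887
Candidate D: set leaf[4] = 45 -> leaves = [29, 62, 75, 90, 45, 65, 81, 5]
  L0: [29, 62, 75, 90, 45, 65, 81, 5]
  L1: h(29,62)=(29*31+62)%997=961 h(75,90)=(75*31+90)%997=421 h(45,65)=(45*31+65)%997=463 h(81,5)=(81*31+5)%997=522 -> [961, 421, 463, 522]
  L2: h(961,421)=(961*31+421)%997=302 h(463,522)=(463*31+522)%997=917 -> [302, 917]
  L3: h(302,917)=(302*31+917)%997=309 -> [309]
  root = 309 != target 887
Candidate B produces the target root.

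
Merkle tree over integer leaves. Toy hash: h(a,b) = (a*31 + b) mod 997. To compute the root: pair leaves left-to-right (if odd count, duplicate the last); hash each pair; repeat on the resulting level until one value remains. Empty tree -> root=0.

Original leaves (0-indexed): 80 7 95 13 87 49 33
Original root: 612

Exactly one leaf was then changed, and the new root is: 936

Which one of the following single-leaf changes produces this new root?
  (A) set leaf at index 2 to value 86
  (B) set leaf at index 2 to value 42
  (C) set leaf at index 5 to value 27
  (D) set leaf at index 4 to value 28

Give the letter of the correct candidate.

Answer: A

Derivation:
Original leaves: [80, 7, 95, 13, 87, 49, 33]
Target new root: 936
Try each candidate change and compute the resulting root:
Candidate A: set leaf[2] = 86 -> leaves = [80, 7, 86, 13, 87, 49, 33]
  L0: [80, 7, 86, 13, 87, 49, 33]
  L1: h(80,7)=(80*31+7)%997=493 h(86,13)=(86*31+13)%997=685 h(87,49)=(87*31+49)%997=752 h(33,33)=(33*31+33)%997=59 -> [493, 685, 752, 59]
  L2: h(493,685)=(493*31+685)%997=16 h(752,59)=(752*31+59)%997=440 -> [16, 440]
  L3: h(16,440)=(16*31+440)%997=936 -> [936]
  root = 936 == target 936  ** MATCH **
Candidate B: set leaf[2] = 42 -> leaves = [80, 7, 42, 13, 87, 49, 33]
  L0: [80, 7, 42, 13, 87, 49, 33]
  L1: h(80,7)=(80*31+7)%997=493 h(42,13)=(42*31+13)%997=318 h(87,49)=(87*31+49)%997=752 h(33,33)=(33*31+33)%997=59 -> [493, 318, 752, 59]
  L2: h(493,318)=(493*31+318)%997=646 h(752,59)=(752*31+59)%997=440 -> [646, 440]
  L3: h(646,440)=(646*31+440)%997=526 -> [526]
  root = 526 != target 936
Candidate C: set leaf[5] = 27 -> leaves = [80, 7, 95, 13, 87, 27, 33]
  L0: [80, 7, 95, 13, 87, 27, 33]
  L1: h(80,7)=(80*31+7)%997=493 h(95,13)=(95*31+13)%997=964 h(87,27)=(87*31+27)%997=730 h(33,33)=(33*31+33)%997=59 -> [493, 964, 730, 59]
  L2: h(493,964)=(493*31+964)%997=295 h(730,59)=(730*31+59)%997=755 -> [295, 755]
  L3: h(295,755)=(295*31+755)%997=927 -> [927]
  root = 927 != target 936
Candidate D: set leaf[4] = 28 -> leaves = [80, 7, 95, 13, 28, 49, 33]
  L0: [80, 7, 95, 13, 28, 49, 33]
  L1: h(80,7)=(80*31+7)%997=493 h(95,13)=(95*31+13)%997=964 h(28,49)=(28*31+49)%997=917 h(33,33)=(33*31+33)%997=59 -> [493, 964, 917, 59]
  L2: h(493,964)=(493*31+964)%997=295 h(917,59)=(917*31+59)%997=570 -> [295, 570]
  L3: h(295,570)=(295*31+570)%997=742 -> [742]
  root = 742 != target 936
Candidate A produces the target root.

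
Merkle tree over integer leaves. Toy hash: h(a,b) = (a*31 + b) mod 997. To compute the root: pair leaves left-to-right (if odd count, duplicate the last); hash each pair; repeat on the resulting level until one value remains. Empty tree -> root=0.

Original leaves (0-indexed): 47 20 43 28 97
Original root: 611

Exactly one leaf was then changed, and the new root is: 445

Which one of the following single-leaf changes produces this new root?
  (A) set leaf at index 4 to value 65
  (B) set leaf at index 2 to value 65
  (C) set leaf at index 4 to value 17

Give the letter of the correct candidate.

Answer: C

Derivation:
Original leaves: [47, 20, 43, 28, 97]
Target new root: 445
Try each candidate change and compute the resulting root:
Candidate A: set leaf[4] = 65 -> leaves = [47, 20, 43, 28, 65]
  L0: [47, 20, 43, 28, 65]
  L1: h(47,20)=(47*31+20)%997=480 h(43,28)=(43*31+28)%997=364 h(65,65)=(65*31+65)%997=86 -> [480, 364, 86]
  L2: h(480,364)=(480*31+364)%997=289 h(86,86)=(86*31+86)%997=758 -> [289, 758]
  L3: h(289,758)=(289*31+758)%997=744 -> [744]
  root = 744 != target 445
Candidate B: set leaf[2] = 65 -> leaves = [47, 20, 65, 28, 97]
  L0: [47, 20, 65, 28, 97]
  L1: h(47,20)=(47*31+20)%997=480 h(65,28)=(65*31+28)%997=49 h(97,97)=(97*31+97)%997=113 -> [480, 49, 113]
  L2: h(480,49)=(480*31+49)%997=971 h(113,113)=(113*31+113)%997=625 -> [971, 625]
  L3: h(971,625)=(971*31+625)%997=816 -> [816]
  root = 816 != target 445
Candidate C: set leaf[4] = 17 -> leaves = [47, 20, 43, 28, 17]
  L0: [47, 20, 43, 28, 17]
  L1: h(47,20)=(47*31+20)%997=480 h(43,28)=(43*31+28)%997=364 h(17,17)=(17*31+17)%997=544 -> [480, 364, 544]
  L2: h(480,364)=(480*31+364)%997=289 h(544,544)=(544*31+544)%997=459 -> [289, 459]
  L3: h(289,459)=(289*31+459)%997=445 -> [445]
  root = 445 == target 445  ** MATCH **
Candidate C produces the target root.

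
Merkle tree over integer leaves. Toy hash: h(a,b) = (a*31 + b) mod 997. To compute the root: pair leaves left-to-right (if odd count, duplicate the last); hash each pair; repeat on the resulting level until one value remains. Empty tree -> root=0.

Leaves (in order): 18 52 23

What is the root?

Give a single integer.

Answer: 703

Derivation:
L0: [18, 52, 23]
L1: h(18,52)=(18*31+52)%997=610 h(23,23)=(23*31+23)%997=736 -> [610, 736]
L2: h(610,736)=(610*31+736)%997=703 -> [703]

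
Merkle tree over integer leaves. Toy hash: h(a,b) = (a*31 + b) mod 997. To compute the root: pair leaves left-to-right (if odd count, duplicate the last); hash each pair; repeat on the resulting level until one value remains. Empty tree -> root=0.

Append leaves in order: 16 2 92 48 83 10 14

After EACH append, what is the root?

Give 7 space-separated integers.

After append 16 (leaves=[16]):
  L0: [16]
  root=16
After append 2 (leaves=[16, 2]):
  L0: [16, 2]
  L1: h(16,2)=(16*31+2)%997=498 -> [498]
  root=498
After append 92 (leaves=[16, 2, 92]):
  L0: [16, 2, 92]
  L1: h(16,2)=(16*31+2)%997=498 h(92,92)=(92*31+92)%997=950 -> [498, 950]
  L2: h(498,950)=(498*31+950)%997=436 -> [436]
  root=436
After append 48 (leaves=[16, 2, 92, 48]):
  L0: [16, 2, 92, 48]
  L1: h(16,2)=(16*31+2)%997=498 h(92,48)=(92*31+48)%997=906 -> [498, 906]
  L2: h(498,906)=(498*31+906)%997=392 -> [392]
  root=392
After append 83 (leaves=[16, 2, 92, 48, 83]):
  L0: [16, 2, 92, 48, 83]
  L1: h(16,2)=(16*31+2)%997=498 h(92,48)=(92*31+48)%997=906 h(83,83)=(83*31+83)%997=662 -> [498, 906, 662]
  L2: h(498,906)=(498*31+906)%997=392 h(662,662)=(662*31+662)%997=247 -> [392, 247]
  L3: h(392,247)=(392*31+247)%997=435 -> [435]
  root=435
After append 10 (leaves=[16, 2, 92, 48, 83, 10]):
  L0: [16, 2, 92, 48, 83, 10]
  L1: h(16,2)=(16*31+2)%997=498 h(92,48)=(92*31+48)%997=906 h(83,10)=(83*31+10)%997=589 -> [498, 906, 589]
  L2: h(498,906)=(498*31+906)%997=392 h(589,589)=(589*31+589)%997=902 -> [392, 902]
  L3: h(392,902)=(392*31+902)%997=93 -> [93]
  root=93
After append 14 (leaves=[16, 2, 92, 48, 83, 10, 14]):
  L0: [16, 2, 92, 48, 83, 10, 14]
  L1: h(16,2)=(16*31+2)%997=498 h(92,48)=(92*31+48)%997=906 h(83,10)=(83*31+10)%997=589 h(14,14)=(14*31+14)%997=448 -> [498, 906, 589, 448]
  L2: h(498,906)=(498*31+906)%997=392 h(589,448)=(589*31+448)%997=761 -> [392, 761]
  L3: h(392,761)=(392*31+761)%997=949 -> [949]
  root=949

Answer: 16 498 436 392 435 93 949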